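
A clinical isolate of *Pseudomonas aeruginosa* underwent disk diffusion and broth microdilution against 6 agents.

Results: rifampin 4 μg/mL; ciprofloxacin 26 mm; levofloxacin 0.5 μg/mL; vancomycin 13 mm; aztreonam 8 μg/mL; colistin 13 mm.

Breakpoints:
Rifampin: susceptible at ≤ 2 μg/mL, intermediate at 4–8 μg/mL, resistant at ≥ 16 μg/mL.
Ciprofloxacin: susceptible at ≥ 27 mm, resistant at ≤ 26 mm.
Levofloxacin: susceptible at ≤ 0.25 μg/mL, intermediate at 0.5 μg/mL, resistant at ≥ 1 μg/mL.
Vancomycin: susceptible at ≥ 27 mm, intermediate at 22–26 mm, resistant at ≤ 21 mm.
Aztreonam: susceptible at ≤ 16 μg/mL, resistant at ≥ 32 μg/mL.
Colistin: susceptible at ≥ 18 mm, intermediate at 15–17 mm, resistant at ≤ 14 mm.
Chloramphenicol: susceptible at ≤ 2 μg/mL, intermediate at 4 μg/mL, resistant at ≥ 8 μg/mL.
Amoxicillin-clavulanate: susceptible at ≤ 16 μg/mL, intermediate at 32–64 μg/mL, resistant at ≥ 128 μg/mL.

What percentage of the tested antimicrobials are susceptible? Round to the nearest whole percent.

17%

Rifampin (4 μg/mL) in 4–8 μg/mL → I
Ciprofloxacin (26 mm) ≤ 26 mm — resistant
Levofloxacin 0.5 μg/mL: = 0.5 μg/mL → intermediate
Vancomycin: 13 mm is ≤ 21 mm → resistant
Aztreonam (8 μg/mL) ≤ 16 μg/mL — S
Colistin (13 mm) ≤ 14 mm ⇒ R
Susceptible: 1/6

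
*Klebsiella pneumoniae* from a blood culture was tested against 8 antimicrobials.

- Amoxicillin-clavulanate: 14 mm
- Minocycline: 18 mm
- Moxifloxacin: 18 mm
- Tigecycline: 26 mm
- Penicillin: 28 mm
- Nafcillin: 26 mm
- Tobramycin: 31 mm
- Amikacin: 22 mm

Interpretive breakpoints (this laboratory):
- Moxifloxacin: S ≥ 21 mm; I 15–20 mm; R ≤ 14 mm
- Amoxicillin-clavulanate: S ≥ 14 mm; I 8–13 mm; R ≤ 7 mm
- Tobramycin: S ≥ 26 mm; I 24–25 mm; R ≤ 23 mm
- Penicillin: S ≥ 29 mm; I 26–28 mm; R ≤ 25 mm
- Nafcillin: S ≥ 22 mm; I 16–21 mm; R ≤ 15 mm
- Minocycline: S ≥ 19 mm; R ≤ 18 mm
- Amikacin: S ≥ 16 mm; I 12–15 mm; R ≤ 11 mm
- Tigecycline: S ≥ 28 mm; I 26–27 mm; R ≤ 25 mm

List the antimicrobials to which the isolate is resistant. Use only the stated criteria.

Amoxicillin-clavulanate: 14 mm is ≥ 14 mm — S
Minocycline (18 mm) ≤ 18 mm — resistant
Moxifloxacin 18 mm: in 15–20 mm — I
Tigecycline (26 mm) in 26–27 mm → Intermediate
Penicillin (28 mm) in 26–28 mm ⇒ I
Nafcillin (26 mm) ≥ 22 mm → susceptible
Tobramycin (31 mm) ≥ 26 mm → susceptible
Amikacin: 22 mm is ≥ 16 mm — S

minocycline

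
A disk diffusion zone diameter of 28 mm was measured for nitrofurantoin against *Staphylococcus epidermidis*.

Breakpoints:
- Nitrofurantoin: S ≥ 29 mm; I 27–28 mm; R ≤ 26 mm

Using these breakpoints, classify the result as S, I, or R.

Nitrofurantoin 28 mm: in 27–28 mm ⇒ Intermediate

I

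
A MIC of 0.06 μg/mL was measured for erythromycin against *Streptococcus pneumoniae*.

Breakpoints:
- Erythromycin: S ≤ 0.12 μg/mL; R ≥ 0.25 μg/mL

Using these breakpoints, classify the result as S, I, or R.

Erythromycin: 0.06 μg/mL is ≤ 0.12 μg/mL — S

S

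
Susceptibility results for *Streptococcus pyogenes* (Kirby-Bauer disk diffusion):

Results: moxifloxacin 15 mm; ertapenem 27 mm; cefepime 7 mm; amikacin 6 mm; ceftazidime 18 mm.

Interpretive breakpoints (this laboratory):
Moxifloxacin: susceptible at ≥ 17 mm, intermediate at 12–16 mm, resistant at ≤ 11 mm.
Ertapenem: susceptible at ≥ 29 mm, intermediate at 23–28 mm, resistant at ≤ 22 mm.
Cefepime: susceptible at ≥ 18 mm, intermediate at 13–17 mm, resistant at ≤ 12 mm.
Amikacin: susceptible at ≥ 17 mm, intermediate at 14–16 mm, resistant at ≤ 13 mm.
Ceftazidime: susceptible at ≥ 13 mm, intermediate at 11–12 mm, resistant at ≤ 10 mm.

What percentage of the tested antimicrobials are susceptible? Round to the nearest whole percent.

20%

Moxifloxacin 15 mm: in 12–16 mm ⇒ I
Ertapenem: 27 mm is in 23–28 mm → Intermediate
Cefepime (7 mm) ≤ 12 mm — Resistant
Amikacin 6 mm: ≤ 13 mm ⇒ Resistant
Ceftazidime (18 mm) ≥ 13 mm → S
Susceptible: 1/5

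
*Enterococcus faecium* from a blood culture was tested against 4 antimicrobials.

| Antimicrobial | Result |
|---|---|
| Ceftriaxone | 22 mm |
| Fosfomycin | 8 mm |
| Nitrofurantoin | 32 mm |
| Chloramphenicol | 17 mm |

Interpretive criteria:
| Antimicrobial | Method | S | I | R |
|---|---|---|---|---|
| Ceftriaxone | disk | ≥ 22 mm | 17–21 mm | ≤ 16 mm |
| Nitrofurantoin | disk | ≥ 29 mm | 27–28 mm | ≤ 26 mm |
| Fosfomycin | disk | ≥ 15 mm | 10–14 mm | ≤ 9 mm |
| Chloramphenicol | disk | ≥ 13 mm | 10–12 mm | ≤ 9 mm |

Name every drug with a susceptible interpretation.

Ceftriaxone 22 mm: ≥ 22 mm ⇒ S
Fosfomycin: 8 mm is ≤ 9 mm → R
Nitrofurantoin: 32 mm is ≥ 29 mm → susceptible
Chloramphenicol (17 mm) ≥ 13 mm ⇒ susceptible

ceftriaxone, nitrofurantoin, chloramphenicol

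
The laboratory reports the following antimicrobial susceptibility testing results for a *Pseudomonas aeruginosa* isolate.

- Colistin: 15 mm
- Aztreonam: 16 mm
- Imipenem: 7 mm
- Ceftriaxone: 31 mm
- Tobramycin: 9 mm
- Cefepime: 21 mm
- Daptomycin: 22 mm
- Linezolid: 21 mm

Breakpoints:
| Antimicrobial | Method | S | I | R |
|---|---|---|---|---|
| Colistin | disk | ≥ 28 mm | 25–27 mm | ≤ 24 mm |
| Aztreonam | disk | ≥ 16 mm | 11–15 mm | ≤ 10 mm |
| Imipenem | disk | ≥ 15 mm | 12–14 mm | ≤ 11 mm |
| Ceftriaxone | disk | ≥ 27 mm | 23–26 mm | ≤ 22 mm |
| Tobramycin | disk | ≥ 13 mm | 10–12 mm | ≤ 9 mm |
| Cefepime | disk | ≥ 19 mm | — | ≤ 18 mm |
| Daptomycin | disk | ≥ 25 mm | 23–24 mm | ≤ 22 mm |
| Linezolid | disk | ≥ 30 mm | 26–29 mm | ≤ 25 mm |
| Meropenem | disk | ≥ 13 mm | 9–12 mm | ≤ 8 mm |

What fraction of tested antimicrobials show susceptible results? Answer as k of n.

3 of 8

Colistin (15 mm) ≤ 24 mm ⇒ resistant
Aztreonam: 16 mm is ≥ 16 mm — Susceptible
Imipenem 7 mm: ≤ 11 mm — resistant
Ceftriaxone: 31 mm is ≥ 27 mm ⇒ susceptible
Tobramycin 9 mm: ≤ 9 mm — resistant
Cefepime (21 mm) ≥ 19 mm ⇒ susceptible
Daptomycin 22 mm: ≤ 22 mm → Resistant
Linezolid (21 mm) ≤ 25 mm — resistant
Susceptible: 3/8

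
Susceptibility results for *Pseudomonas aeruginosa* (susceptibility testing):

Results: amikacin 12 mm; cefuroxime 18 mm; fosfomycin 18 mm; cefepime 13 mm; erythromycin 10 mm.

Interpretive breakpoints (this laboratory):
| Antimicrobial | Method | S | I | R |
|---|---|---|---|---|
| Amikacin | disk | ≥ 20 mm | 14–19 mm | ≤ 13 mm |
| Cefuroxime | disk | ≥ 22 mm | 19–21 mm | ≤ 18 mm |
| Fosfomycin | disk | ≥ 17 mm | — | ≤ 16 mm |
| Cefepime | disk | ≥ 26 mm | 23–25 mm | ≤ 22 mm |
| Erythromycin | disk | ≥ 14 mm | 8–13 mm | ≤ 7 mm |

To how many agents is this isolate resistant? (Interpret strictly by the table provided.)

Amikacin 12 mm: ≤ 13 mm — R
Cefuroxime: 18 mm is ≤ 18 mm — Resistant
Fosfomycin: 18 mm is ≥ 17 mm ⇒ S
Cefepime (13 mm) ≤ 22 mm ⇒ Resistant
Erythromycin: 10 mm is in 8–13 mm ⇒ intermediate
Resistant: 3

3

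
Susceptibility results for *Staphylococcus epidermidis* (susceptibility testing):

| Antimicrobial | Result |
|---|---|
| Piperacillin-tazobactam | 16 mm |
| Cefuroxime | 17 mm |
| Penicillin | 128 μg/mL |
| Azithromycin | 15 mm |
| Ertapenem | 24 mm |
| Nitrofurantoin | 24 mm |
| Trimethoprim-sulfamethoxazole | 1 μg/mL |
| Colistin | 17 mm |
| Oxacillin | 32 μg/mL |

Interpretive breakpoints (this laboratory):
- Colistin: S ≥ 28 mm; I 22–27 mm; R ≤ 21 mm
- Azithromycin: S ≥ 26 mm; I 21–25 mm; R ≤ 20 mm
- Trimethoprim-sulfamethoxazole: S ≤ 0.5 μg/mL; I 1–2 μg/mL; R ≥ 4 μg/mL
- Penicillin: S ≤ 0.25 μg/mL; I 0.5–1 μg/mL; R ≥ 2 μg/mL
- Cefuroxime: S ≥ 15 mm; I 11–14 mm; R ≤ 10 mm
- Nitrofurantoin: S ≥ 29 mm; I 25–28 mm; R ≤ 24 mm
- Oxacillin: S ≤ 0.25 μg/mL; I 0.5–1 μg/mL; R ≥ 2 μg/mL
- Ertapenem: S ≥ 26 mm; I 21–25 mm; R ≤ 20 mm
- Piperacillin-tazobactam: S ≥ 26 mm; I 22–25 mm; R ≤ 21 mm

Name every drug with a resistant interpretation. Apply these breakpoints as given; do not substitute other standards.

Piperacillin-tazobactam (16 mm) ≤ 21 mm ⇒ Resistant
Cefuroxime 17 mm: ≥ 15 mm → S
Penicillin: 128 μg/mL is ≥ 2 μg/mL ⇒ resistant
Azithromycin: 15 mm is ≤ 20 mm — R
Ertapenem 24 mm: in 21–25 mm — Intermediate
Nitrofurantoin: 24 mm is ≤ 24 mm — Resistant
Trimethoprim-sulfamethoxazole: 1 μg/mL is in 1–2 μg/mL ⇒ intermediate
Colistin 17 mm: ≤ 21 mm ⇒ R
Oxacillin (32 μg/mL) ≥ 2 μg/mL → R

piperacillin-tazobactam, penicillin, azithromycin, nitrofurantoin, colistin, oxacillin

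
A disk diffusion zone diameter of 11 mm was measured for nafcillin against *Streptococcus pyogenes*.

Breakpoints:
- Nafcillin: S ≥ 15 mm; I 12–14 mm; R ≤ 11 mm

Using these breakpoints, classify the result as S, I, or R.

R

Nafcillin: 11 mm is ≤ 11 mm — resistant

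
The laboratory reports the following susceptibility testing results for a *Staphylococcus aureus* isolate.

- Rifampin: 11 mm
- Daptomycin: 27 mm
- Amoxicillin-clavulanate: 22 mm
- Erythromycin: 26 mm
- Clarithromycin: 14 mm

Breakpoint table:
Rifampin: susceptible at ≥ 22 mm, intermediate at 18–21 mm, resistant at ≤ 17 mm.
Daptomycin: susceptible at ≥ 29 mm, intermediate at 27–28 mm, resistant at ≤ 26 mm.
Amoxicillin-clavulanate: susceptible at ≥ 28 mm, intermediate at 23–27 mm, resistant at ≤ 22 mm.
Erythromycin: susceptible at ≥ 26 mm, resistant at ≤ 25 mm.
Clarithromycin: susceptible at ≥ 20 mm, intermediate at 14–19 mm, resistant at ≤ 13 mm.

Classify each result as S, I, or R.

R, I, R, S, I

Rifampin (11 mm) ≤ 17 mm → R
Daptomycin 27 mm: in 27–28 mm — Intermediate
Amoxicillin-clavulanate 22 mm: ≤ 22 mm → Resistant
Erythromycin: 26 mm is ≥ 26 mm — Susceptible
Clarithromycin (14 mm) in 14–19 mm — intermediate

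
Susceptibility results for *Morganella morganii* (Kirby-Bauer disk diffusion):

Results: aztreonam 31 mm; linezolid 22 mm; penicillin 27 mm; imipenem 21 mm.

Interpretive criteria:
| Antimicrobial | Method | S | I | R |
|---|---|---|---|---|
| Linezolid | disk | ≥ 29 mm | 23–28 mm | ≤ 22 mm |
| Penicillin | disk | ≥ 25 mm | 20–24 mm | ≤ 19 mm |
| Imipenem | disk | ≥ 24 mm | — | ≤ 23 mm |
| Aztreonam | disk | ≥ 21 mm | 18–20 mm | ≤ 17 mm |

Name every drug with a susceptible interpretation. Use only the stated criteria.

Aztreonam 31 mm: ≥ 21 mm — S
Linezolid: 22 mm is ≤ 22 mm → Resistant
Penicillin (27 mm) ≥ 25 mm — Susceptible
Imipenem (21 mm) ≤ 23 mm — Resistant

aztreonam, penicillin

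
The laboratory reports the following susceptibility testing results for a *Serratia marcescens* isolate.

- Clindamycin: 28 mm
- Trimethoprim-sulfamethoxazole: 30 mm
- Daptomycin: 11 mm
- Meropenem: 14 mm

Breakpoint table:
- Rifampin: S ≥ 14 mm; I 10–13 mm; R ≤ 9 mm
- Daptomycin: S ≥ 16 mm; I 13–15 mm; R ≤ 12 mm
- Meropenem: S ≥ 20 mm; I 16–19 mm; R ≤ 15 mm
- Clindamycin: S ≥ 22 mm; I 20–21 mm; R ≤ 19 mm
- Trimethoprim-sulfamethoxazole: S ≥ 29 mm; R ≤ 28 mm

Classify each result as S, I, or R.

Clindamycin 28 mm: ≥ 22 mm — S
Trimethoprim-sulfamethoxazole (30 mm) ≥ 29 mm → Susceptible
Daptomycin (11 mm) ≤ 12 mm — Resistant
Meropenem (14 mm) ≤ 15 mm → resistant

S, S, R, R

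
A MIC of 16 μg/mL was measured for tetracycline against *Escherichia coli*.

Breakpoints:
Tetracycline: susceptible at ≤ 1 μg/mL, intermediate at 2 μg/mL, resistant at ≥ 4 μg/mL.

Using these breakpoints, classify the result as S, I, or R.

R

Tetracycline: 16 μg/mL is ≥ 4 μg/mL ⇒ R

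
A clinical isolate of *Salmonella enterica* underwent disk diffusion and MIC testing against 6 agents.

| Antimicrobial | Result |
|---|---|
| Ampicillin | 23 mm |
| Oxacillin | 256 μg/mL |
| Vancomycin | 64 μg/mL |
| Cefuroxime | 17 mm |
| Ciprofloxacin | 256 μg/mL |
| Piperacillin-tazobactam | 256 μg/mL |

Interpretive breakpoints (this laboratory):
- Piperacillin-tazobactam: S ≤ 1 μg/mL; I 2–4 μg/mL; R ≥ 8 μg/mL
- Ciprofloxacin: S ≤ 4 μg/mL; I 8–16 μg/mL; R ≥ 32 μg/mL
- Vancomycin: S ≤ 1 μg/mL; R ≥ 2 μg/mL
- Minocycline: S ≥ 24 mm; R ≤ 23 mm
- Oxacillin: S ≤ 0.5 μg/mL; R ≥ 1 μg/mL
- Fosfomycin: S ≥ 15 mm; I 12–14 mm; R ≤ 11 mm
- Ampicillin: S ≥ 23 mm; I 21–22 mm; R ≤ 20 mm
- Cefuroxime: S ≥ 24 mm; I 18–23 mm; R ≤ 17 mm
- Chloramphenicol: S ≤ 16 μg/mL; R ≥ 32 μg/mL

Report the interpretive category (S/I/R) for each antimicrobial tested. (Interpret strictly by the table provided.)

S, R, R, R, R, R

Ampicillin 23 mm: ≥ 23 mm → susceptible
Oxacillin: 256 μg/mL is ≥ 1 μg/mL → resistant
Vancomycin 64 μg/mL: ≥ 2 μg/mL ⇒ resistant
Cefuroxime 17 mm: ≤ 17 mm — R
Ciprofloxacin 256 μg/mL: ≥ 32 μg/mL ⇒ R
Piperacillin-tazobactam 256 μg/mL: ≥ 8 μg/mL — R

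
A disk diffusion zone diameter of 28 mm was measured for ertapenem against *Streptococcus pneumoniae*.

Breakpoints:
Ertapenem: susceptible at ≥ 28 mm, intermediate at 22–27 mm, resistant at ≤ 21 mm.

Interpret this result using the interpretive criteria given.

Ertapenem 28 mm: ≥ 28 mm — S

S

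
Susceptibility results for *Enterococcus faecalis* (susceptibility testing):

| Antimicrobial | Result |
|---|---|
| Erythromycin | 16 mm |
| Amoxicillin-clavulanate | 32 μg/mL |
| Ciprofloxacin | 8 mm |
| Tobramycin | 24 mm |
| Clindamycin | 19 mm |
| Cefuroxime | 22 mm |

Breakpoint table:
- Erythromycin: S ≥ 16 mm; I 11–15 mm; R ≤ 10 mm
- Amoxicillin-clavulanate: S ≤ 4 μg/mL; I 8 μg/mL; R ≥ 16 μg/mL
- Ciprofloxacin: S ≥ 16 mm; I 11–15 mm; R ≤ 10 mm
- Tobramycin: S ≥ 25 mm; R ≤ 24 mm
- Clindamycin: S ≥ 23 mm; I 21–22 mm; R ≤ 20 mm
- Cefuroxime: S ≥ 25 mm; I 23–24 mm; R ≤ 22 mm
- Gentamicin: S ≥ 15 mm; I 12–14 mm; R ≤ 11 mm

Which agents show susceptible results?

Erythromycin 16 mm: ≥ 16 mm — Susceptible
Amoxicillin-clavulanate: 32 μg/mL is ≥ 16 μg/mL → R
Ciprofloxacin (8 mm) ≤ 10 mm → resistant
Tobramycin: 24 mm is ≤ 24 mm — R
Clindamycin: 19 mm is ≤ 20 mm — Resistant
Cefuroxime 22 mm: ≤ 22 mm — R

erythromycin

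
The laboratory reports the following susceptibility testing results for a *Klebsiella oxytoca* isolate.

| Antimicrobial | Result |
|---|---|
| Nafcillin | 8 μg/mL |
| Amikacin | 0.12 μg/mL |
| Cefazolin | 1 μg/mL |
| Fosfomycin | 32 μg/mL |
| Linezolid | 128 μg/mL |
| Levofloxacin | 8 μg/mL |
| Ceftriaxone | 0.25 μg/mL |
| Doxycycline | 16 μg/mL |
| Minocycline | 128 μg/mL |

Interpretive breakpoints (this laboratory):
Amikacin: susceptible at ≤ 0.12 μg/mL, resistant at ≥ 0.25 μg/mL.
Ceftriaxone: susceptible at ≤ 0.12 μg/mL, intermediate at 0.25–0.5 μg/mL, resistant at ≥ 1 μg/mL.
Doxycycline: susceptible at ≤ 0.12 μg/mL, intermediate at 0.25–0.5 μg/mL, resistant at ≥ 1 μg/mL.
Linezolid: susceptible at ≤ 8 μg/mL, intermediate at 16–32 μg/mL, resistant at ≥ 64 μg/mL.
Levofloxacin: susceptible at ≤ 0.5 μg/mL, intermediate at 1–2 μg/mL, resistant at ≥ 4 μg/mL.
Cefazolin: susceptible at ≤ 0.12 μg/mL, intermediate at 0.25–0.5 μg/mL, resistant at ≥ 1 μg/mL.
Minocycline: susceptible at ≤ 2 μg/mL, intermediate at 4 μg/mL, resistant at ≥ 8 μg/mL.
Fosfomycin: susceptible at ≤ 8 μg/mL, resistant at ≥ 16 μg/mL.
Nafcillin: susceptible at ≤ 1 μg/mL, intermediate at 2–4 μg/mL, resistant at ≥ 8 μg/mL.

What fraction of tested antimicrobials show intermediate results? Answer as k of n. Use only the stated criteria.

1 of 9

Nafcillin: 8 μg/mL is ≥ 8 μg/mL → R
Amikacin (0.12 μg/mL) ≤ 0.12 μg/mL → S
Cefazolin 1 μg/mL: ≥ 1 μg/mL ⇒ Resistant
Fosfomycin (32 μg/mL) ≥ 16 μg/mL — resistant
Linezolid 128 μg/mL: ≥ 64 μg/mL — Resistant
Levofloxacin 8 μg/mL: ≥ 4 μg/mL — R
Ceftriaxone 0.25 μg/mL: in 0.25–0.5 μg/mL → intermediate
Doxycycline 16 μg/mL: ≥ 1 μg/mL ⇒ R
Minocycline: 128 μg/mL is ≥ 8 μg/mL → R
Intermediate: 1/9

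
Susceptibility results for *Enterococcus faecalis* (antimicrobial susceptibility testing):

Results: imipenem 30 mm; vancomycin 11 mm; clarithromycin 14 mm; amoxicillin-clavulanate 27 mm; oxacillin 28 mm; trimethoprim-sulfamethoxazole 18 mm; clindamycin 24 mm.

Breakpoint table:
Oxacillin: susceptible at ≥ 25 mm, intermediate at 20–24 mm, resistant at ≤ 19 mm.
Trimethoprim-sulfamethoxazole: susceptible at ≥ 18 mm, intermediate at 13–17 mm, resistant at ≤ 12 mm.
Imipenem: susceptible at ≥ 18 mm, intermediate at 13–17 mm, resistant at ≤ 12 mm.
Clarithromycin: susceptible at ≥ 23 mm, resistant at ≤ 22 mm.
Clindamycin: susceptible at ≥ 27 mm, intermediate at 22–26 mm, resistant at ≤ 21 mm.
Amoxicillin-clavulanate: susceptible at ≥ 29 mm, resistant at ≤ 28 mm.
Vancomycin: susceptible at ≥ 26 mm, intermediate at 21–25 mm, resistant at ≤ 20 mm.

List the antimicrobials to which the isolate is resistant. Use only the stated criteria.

vancomycin, clarithromycin, amoxicillin-clavulanate

Imipenem (30 mm) ≥ 18 mm → Susceptible
Vancomycin (11 mm) ≤ 20 mm → Resistant
Clarithromycin: 14 mm is ≤ 22 mm ⇒ Resistant
Amoxicillin-clavulanate (27 mm) ≤ 28 mm ⇒ Resistant
Oxacillin (28 mm) ≥ 25 mm ⇒ susceptible
Trimethoprim-sulfamethoxazole: 18 mm is ≥ 18 mm — S
Clindamycin (24 mm) in 22–26 mm — intermediate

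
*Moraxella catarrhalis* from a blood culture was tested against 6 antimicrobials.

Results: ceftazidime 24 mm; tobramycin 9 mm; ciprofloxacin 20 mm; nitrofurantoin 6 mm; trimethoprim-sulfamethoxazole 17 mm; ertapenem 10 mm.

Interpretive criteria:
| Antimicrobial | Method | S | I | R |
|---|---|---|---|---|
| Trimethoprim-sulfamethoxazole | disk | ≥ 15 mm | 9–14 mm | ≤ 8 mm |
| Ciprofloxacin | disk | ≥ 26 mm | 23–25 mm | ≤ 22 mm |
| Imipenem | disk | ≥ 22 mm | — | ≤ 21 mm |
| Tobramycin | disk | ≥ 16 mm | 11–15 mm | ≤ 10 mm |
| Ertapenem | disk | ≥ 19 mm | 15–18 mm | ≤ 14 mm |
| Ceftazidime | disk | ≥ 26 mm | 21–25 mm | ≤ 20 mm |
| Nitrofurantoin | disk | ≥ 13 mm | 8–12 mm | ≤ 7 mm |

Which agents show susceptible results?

trimethoprim-sulfamethoxazole

Ceftazidime: 24 mm is in 21–25 mm — Intermediate
Tobramycin 9 mm: ≤ 10 mm — Resistant
Ciprofloxacin (20 mm) ≤ 22 mm — Resistant
Nitrofurantoin: 6 mm is ≤ 7 mm → R
Trimethoprim-sulfamethoxazole: 17 mm is ≥ 15 mm → S
Ertapenem 10 mm: ≤ 14 mm — Resistant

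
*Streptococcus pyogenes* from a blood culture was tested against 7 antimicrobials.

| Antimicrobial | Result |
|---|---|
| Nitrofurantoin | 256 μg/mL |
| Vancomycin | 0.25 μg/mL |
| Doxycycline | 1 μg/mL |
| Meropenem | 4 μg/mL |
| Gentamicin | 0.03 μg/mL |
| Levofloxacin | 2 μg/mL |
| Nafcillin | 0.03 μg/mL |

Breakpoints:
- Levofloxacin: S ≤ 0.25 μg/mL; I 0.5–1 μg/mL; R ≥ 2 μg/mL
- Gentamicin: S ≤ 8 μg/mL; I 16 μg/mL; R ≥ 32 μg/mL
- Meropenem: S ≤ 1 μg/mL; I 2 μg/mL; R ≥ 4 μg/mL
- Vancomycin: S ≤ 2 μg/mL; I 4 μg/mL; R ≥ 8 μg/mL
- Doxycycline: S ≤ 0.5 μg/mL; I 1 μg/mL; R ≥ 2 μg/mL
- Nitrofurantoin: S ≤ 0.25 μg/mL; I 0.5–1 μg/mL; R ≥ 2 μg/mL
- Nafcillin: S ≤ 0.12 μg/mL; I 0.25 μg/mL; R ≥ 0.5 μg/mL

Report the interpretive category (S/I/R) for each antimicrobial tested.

Nitrofurantoin 256 μg/mL: ≥ 2 μg/mL ⇒ Resistant
Vancomycin: 0.25 μg/mL is ≤ 2 μg/mL ⇒ Susceptible
Doxycycline 1 μg/mL: = 1 μg/mL ⇒ Intermediate
Meropenem (4 μg/mL) ≥ 4 μg/mL → Resistant
Gentamicin: 0.03 μg/mL is ≤ 8 μg/mL — susceptible
Levofloxacin 2 μg/mL: ≥ 2 μg/mL → Resistant
Nafcillin: 0.03 μg/mL is ≤ 0.12 μg/mL → Susceptible

R, S, I, R, S, R, S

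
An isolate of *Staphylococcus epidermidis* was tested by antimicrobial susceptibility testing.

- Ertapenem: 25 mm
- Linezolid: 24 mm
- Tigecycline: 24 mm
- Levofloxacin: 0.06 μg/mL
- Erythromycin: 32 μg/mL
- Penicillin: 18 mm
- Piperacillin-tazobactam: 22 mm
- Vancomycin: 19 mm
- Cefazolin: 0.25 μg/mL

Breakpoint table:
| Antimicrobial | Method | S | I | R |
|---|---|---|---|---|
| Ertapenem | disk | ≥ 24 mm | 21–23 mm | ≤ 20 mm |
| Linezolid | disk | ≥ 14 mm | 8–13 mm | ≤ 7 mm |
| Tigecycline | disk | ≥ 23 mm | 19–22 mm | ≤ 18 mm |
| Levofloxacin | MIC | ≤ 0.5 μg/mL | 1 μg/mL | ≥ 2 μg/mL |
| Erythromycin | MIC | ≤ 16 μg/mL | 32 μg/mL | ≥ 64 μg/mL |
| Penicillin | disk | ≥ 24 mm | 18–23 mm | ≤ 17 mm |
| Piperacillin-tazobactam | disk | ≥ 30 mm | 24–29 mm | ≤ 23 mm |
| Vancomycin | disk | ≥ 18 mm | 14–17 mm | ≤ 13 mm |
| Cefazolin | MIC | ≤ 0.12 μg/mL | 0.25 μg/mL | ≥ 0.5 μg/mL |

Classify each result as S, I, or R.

S, S, S, S, I, I, R, S, I

Ertapenem: 25 mm is ≥ 24 mm — S
Linezolid (24 mm) ≥ 14 mm — Susceptible
Tigecycline 24 mm: ≥ 23 mm ⇒ susceptible
Levofloxacin (0.06 μg/mL) ≤ 0.5 μg/mL → S
Erythromycin (32 μg/mL) = 32 μg/mL → Intermediate
Penicillin: 18 mm is in 18–23 mm → intermediate
Piperacillin-tazobactam 22 mm: ≤ 23 mm → R
Vancomycin 19 mm: ≥ 18 mm ⇒ susceptible
Cefazolin: 0.25 μg/mL is = 0.25 μg/mL — Intermediate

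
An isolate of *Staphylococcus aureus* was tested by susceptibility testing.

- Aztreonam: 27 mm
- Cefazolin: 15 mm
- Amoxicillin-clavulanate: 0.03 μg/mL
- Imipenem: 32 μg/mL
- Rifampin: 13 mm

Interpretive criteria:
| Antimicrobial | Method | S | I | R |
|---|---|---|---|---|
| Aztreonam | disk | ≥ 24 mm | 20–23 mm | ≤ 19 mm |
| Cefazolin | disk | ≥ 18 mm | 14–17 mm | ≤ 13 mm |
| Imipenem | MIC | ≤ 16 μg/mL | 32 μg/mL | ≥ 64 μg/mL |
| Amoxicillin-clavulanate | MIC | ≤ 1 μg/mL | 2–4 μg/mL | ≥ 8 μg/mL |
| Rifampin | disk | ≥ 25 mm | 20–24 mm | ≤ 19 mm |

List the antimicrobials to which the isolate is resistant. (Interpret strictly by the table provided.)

rifampin

Aztreonam (27 mm) ≥ 24 mm — susceptible
Cefazolin: 15 mm is in 14–17 mm → intermediate
Amoxicillin-clavulanate 0.03 μg/mL: ≤ 1 μg/mL — S
Imipenem 32 μg/mL: = 32 μg/mL → I
Rifampin 13 mm: ≤ 19 mm ⇒ resistant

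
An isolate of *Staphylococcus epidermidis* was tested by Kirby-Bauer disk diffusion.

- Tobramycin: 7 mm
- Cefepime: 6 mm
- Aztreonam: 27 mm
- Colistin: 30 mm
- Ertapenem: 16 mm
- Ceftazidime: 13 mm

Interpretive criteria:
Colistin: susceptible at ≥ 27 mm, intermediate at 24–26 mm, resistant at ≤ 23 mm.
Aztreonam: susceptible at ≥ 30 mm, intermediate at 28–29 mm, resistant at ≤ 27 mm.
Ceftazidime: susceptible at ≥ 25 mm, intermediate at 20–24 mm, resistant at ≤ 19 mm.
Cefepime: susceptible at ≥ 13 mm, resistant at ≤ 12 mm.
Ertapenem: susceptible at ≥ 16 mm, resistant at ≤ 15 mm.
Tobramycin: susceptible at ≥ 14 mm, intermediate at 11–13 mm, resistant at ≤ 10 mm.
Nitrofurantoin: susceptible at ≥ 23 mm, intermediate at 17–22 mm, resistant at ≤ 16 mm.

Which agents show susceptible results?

colistin, ertapenem

Tobramycin (7 mm) ≤ 10 mm ⇒ resistant
Cefepime (6 mm) ≤ 12 mm — Resistant
Aztreonam 27 mm: ≤ 27 mm → Resistant
Colistin (30 mm) ≥ 27 mm → S
Ertapenem: 16 mm is ≥ 16 mm → S
Ceftazidime (13 mm) ≤ 19 mm ⇒ Resistant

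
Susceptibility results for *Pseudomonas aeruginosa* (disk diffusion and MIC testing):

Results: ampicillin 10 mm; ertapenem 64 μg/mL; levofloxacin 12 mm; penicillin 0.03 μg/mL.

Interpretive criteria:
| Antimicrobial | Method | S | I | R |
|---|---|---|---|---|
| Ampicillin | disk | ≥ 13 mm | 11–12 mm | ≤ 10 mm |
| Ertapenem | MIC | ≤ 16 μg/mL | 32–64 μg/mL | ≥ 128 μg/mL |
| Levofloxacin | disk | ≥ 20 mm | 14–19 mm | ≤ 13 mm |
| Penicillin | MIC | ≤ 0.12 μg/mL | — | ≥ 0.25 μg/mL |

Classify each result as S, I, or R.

Ampicillin (10 mm) ≤ 10 mm ⇒ Resistant
Ertapenem: 64 μg/mL is in 32–64 μg/mL → Intermediate
Levofloxacin: 12 mm is ≤ 13 mm ⇒ R
Penicillin: 0.03 μg/mL is ≤ 0.12 μg/mL → susceptible

R, I, R, S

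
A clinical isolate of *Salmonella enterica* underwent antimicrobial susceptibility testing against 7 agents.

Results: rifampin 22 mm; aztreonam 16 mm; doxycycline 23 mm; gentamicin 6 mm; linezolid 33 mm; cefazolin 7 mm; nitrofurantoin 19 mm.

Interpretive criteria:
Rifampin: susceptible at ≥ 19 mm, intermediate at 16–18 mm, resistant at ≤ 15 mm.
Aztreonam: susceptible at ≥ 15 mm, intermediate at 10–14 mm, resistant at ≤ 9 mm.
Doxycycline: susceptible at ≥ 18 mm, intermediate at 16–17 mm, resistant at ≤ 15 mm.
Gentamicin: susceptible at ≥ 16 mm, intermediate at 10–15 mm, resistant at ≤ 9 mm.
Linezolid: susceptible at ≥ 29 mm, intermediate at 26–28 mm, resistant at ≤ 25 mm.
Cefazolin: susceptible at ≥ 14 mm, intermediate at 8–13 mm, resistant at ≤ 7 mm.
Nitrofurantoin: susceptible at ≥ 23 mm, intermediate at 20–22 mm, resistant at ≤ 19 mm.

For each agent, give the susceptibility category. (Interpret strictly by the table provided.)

Rifampin 22 mm: ≥ 19 mm ⇒ Susceptible
Aztreonam: 16 mm is ≥ 15 mm — susceptible
Doxycycline 23 mm: ≥ 18 mm ⇒ Susceptible
Gentamicin 6 mm: ≤ 9 mm → R
Linezolid (33 mm) ≥ 29 mm — Susceptible
Cefazolin (7 mm) ≤ 7 mm → R
Nitrofurantoin 19 mm: ≤ 19 mm ⇒ R

S, S, S, R, S, R, R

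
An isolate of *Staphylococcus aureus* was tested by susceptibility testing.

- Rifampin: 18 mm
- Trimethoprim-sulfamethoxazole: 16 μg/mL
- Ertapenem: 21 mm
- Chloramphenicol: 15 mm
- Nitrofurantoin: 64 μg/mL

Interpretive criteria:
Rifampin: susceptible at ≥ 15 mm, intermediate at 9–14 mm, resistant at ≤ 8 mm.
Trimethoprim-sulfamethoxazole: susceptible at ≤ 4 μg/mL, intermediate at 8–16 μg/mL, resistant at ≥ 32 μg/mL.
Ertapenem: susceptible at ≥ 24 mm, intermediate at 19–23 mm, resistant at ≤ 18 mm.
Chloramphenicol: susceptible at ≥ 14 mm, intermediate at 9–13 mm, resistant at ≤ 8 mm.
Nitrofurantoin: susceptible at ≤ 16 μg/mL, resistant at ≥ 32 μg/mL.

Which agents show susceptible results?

rifampin, chloramphenicol

Rifampin (18 mm) ≥ 15 mm → Susceptible
Trimethoprim-sulfamethoxazole: 16 μg/mL is in 8–16 μg/mL — Intermediate
Ertapenem (21 mm) in 19–23 mm → I
Chloramphenicol: 15 mm is ≥ 14 mm → susceptible
Nitrofurantoin 64 μg/mL: ≥ 32 μg/mL — resistant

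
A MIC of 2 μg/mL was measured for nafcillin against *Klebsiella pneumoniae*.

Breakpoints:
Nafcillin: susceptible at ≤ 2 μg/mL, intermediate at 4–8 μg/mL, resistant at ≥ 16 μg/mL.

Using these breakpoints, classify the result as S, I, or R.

Susceptible

Nafcillin (2 μg/mL) ≤ 2 μg/mL → susceptible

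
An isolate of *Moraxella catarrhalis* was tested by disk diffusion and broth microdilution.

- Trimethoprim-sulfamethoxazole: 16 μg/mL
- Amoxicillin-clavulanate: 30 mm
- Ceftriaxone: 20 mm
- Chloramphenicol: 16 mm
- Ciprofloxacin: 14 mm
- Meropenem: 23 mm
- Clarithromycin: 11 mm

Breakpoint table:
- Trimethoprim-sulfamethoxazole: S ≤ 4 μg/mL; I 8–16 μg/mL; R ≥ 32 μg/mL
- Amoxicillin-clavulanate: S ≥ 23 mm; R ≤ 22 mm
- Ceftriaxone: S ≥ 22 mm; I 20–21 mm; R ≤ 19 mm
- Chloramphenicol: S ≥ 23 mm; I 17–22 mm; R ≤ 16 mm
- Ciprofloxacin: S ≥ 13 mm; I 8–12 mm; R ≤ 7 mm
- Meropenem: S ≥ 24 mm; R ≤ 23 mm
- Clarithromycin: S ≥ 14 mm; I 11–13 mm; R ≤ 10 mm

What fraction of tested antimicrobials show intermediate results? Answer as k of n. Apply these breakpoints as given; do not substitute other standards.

3 of 7

Trimethoprim-sulfamethoxazole 16 μg/mL: in 8–16 μg/mL — intermediate
Amoxicillin-clavulanate 30 mm: ≥ 23 mm — Susceptible
Ceftriaxone (20 mm) in 20–21 mm ⇒ Intermediate
Chloramphenicol 16 mm: ≤ 16 mm — R
Ciprofloxacin: 14 mm is ≥ 13 mm — S
Meropenem 23 mm: ≤ 23 mm — Resistant
Clarithromycin: 11 mm is in 11–13 mm → I
Intermediate: 3/7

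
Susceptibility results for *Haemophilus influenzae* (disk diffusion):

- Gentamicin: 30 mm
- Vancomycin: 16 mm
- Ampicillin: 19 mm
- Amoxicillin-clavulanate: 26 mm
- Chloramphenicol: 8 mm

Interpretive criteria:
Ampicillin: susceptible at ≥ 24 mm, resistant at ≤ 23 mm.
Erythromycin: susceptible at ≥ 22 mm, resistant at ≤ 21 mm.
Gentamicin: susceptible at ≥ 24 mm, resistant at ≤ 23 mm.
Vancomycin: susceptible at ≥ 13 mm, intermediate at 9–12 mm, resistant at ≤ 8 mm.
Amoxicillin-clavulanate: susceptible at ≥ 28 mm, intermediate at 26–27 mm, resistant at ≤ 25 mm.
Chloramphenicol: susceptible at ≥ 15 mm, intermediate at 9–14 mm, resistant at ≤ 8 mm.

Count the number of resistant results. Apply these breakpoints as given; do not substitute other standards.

2

Gentamicin (30 mm) ≥ 24 mm → Susceptible
Vancomycin 16 mm: ≥ 13 mm → S
Ampicillin 19 mm: ≤ 23 mm → R
Amoxicillin-clavulanate: 26 mm is in 26–27 mm ⇒ intermediate
Chloramphenicol (8 mm) ≤ 8 mm → resistant
Resistant: 2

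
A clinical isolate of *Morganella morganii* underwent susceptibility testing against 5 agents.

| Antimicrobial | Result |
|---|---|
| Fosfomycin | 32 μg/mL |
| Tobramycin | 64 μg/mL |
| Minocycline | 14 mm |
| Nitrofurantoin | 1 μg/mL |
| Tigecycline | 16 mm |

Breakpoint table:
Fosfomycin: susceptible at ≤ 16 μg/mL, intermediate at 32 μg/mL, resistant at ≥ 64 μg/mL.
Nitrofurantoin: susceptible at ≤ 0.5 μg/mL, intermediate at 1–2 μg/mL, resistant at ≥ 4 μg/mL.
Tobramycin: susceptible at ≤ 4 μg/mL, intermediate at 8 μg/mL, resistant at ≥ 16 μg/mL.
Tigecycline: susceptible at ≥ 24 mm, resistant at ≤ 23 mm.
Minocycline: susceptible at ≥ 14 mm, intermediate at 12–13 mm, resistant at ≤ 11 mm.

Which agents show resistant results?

Fosfomycin (32 μg/mL) = 32 μg/mL ⇒ Intermediate
Tobramycin: 64 μg/mL is ≥ 16 μg/mL ⇒ resistant
Minocycline (14 mm) ≥ 14 mm ⇒ S
Nitrofurantoin (1 μg/mL) in 1–2 μg/mL → I
Tigecycline (16 mm) ≤ 23 mm → R

tobramycin, tigecycline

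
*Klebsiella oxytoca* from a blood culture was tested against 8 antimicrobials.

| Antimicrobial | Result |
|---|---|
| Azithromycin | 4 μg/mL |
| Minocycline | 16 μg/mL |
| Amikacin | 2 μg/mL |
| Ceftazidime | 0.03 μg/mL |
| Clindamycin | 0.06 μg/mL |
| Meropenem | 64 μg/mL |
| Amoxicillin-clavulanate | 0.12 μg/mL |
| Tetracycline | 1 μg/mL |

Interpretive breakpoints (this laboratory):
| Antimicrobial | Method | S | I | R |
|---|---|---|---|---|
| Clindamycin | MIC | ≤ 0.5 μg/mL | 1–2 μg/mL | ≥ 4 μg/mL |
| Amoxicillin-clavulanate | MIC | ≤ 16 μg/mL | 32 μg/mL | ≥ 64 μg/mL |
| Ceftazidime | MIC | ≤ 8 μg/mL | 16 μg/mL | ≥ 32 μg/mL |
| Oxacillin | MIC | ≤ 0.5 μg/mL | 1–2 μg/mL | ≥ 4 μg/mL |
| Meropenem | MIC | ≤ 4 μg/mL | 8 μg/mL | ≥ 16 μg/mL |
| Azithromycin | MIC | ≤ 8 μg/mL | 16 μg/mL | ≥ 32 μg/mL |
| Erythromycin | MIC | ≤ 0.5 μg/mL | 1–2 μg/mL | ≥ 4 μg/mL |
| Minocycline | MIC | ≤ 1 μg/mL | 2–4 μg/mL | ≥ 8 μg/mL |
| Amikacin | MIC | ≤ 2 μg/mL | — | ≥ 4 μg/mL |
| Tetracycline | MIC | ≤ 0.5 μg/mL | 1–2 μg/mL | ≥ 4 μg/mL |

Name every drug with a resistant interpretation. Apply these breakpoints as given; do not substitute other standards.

Azithromycin: 4 μg/mL is ≤ 8 μg/mL ⇒ Susceptible
Minocycline 16 μg/mL: ≥ 8 μg/mL — resistant
Amikacin: 2 μg/mL is ≤ 2 μg/mL ⇒ susceptible
Ceftazidime: 0.03 μg/mL is ≤ 8 μg/mL → susceptible
Clindamycin 0.06 μg/mL: ≤ 0.5 μg/mL → S
Meropenem 64 μg/mL: ≥ 16 μg/mL → Resistant
Amoxicillin-clavulanate 0.12 μg/mL: ≤ 16 μg/mL ⇒ susceptible
Tetracycline (1 μg/mL) in 1–2 μg/mL — I

minocycline, meropenem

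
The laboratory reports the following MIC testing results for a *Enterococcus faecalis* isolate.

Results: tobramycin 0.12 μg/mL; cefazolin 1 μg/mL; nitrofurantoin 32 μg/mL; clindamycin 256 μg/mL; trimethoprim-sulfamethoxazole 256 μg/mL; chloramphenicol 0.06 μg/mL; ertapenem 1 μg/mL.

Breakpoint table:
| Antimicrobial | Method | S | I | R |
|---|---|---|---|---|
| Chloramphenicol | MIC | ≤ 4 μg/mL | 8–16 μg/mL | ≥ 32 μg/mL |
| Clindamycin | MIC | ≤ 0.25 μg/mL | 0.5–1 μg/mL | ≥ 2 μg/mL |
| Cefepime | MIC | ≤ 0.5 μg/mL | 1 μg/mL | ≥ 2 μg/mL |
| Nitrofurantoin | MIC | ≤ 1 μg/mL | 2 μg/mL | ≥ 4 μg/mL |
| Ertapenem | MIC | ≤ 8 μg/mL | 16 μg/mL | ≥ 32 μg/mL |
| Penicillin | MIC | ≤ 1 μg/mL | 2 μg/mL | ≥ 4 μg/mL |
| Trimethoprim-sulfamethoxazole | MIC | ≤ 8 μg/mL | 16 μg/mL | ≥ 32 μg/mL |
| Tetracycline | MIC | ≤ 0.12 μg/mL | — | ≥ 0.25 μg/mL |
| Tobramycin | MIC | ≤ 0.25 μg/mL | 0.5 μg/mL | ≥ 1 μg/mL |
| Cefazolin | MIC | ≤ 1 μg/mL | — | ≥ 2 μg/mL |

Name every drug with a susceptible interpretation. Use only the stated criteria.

Tobramycin (0.12 μg/mL) ≤ 0.25 μg/mL ⇒ Susceptible
Cefazolin (1 μg/mL) ≤ 1 μg/mL → Susceptible
Nitrofurantoin (32 μg/mL) ≥ 4 μg/mL — resistant
Clindamycin (256 μg/mL) ≥ 2 μg/mL — Resistant
Trimethoprim-sulfamethoxazole: 256 μg/mL is ≥ 32 μg/mL → R
Chloramphenicol 0.06 μg/mL: ≤ 4 μg/mL ⇒ S
Ertapenem: 1 μg/mL is ≤ 8 μg/mL ⇒ Susceptible

tobramycin, cefazolin, chloramphenicol, ertapenem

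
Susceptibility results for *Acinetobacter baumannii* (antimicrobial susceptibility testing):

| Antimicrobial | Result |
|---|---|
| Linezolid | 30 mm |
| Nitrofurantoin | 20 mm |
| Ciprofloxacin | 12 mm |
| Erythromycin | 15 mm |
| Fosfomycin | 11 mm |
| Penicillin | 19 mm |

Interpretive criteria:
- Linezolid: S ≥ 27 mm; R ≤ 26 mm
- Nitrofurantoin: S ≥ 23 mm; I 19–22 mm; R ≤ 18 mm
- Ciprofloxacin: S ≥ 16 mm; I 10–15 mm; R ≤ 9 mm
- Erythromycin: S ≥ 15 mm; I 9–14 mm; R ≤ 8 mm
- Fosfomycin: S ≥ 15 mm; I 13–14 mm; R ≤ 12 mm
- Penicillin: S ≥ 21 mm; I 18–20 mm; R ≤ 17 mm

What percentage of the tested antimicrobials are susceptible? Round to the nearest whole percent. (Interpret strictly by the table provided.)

Linezolid 30 mm: ≥ 27 mm — S
Nitrofurantoin (20 mm) in 19–22 mm — intermediate
Ciprofloxacin: 12 mm is in 10–15 mm ⇒ Intermediate
Erythromycin 15 mm: ≥ 15 mm → S
Fosfomycin: 11 mm is ≤ 12 mm — R
Penicillin (19 mm) in 18–20 mm → I
Susceptible: 2/6

33%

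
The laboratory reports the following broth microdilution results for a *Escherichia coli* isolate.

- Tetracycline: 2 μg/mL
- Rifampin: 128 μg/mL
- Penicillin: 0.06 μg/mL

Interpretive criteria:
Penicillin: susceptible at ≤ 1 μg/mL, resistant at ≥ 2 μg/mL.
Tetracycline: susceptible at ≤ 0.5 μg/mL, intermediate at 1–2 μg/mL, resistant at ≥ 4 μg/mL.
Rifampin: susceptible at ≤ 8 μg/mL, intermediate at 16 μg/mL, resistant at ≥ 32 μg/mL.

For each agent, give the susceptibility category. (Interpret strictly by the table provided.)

Tetracycline (2 μg/mL) in 1–2 μg/mL — Intermediate
Rifampin: 128 μg/mL is ≥ 32 μg/mL — R
Penicillin (0.06 μg/mL) ≤ 1 μg/mL — Susceptible

I, R, S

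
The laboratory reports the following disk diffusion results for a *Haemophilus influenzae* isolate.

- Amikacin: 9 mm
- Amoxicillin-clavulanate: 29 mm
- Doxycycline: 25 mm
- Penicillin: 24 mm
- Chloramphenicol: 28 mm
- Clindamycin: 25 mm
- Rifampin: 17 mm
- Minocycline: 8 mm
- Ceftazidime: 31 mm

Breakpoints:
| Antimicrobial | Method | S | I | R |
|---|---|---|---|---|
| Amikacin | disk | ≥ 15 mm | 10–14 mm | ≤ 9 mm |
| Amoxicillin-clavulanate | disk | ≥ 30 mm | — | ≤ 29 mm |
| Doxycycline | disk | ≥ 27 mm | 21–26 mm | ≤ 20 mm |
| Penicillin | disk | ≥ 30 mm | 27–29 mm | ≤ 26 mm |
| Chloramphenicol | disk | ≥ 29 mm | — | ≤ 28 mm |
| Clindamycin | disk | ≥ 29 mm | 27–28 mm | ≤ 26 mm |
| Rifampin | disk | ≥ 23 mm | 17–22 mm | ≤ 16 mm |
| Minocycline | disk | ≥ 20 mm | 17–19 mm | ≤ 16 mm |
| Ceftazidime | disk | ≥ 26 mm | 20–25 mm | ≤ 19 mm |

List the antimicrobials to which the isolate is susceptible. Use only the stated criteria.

ceftazidime

Amikacin: 9 mm is ≤ 9 mm — Resistant
Amoxicillin-clavulanate (29 mm) ≤ 29 mm → R
Doxycycline: 25 mm is in 21–26 mm ⇒ intermediate
Penicillin 24 mm: ≤ 26 mm → R
Chloramphenicol (28 mm) ≤ 28 mm — R
Clindamycin 25 mm: ≤ 26 mm — R
Rifampin (17 mm) in 17–22 mm ⇒ I
Minocycline (8 mm) ≤ 16 mm ⇒ resistant
Ceftazidime: 31 mm is ≥ 26 mm — susceptible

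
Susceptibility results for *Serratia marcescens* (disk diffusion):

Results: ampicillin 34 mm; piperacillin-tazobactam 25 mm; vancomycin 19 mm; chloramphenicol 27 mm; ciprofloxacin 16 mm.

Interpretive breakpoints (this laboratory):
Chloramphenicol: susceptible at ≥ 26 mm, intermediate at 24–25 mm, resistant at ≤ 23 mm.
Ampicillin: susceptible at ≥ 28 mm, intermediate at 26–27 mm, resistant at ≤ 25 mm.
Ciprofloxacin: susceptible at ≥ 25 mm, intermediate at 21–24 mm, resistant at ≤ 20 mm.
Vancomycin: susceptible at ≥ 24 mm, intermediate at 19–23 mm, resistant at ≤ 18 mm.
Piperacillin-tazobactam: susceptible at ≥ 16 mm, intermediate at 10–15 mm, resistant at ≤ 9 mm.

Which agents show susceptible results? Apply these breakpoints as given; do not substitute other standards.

Ampicillin: 34 mm is ≥ 28 mm ⇒ S
Piperacillin-tazobactam: 25 mm is ≥ 16 mm ⇒ Susceptible
Vancomycin (19 mm) in 19–23 mm ⇒ I
Chloramphenicol: 27 mm is ≥ 26 mm — Susceptible
Ciprofloxacin 16 mm: ≤ 20 mm — Resistant

ampicillin, piperacillin-tazobactam, chloramphenicol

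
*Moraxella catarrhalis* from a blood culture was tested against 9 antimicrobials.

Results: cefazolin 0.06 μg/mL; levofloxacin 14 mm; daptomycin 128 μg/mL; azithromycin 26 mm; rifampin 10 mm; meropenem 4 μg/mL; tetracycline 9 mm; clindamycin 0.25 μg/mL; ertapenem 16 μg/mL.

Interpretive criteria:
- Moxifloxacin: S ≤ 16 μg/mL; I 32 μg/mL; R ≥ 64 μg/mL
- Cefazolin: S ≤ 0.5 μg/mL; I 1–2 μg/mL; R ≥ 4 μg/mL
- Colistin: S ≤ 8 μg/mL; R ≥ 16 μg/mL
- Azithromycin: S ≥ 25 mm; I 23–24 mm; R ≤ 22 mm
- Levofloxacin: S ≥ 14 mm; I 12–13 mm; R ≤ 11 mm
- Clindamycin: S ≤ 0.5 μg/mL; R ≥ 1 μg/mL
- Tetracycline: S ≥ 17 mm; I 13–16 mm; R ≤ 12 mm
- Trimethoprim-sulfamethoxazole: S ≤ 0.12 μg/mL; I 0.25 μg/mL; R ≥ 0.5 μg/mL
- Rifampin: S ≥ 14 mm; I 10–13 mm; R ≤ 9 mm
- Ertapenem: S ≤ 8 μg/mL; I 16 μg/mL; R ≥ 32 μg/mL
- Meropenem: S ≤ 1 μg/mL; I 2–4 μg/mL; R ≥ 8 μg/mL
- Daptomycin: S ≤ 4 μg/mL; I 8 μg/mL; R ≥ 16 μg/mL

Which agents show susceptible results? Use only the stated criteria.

cefazolin, levofloxacin, azithromycin, clindamycin

Cefazolin (0.06 μg/mL) ≤ 0.5 μg/mL — susceptible
Levofloxacin (14 mm) ≥ 14 mm ⇒ Susceptible
Daptomycin 128 μg/mL: ≥ 16 μg/mL → Resistant
Azithromycin (26 mm) ≥ 25 mm — susceptible
Rifampin 10 mm: in 10–13 mm → Intermediate
Meropenem 4 μg/mL: in 2–4 μg/mL ⇒ I
Tetracycline (9 mm) ≤ 12 mm → resistant
Clindamycin (0.25 μg/mL) ≤ 0.5 μg/mL ⇒ S
Ertapenem: 16 μg/mL is = 16 μg/mL ⇒ intermediate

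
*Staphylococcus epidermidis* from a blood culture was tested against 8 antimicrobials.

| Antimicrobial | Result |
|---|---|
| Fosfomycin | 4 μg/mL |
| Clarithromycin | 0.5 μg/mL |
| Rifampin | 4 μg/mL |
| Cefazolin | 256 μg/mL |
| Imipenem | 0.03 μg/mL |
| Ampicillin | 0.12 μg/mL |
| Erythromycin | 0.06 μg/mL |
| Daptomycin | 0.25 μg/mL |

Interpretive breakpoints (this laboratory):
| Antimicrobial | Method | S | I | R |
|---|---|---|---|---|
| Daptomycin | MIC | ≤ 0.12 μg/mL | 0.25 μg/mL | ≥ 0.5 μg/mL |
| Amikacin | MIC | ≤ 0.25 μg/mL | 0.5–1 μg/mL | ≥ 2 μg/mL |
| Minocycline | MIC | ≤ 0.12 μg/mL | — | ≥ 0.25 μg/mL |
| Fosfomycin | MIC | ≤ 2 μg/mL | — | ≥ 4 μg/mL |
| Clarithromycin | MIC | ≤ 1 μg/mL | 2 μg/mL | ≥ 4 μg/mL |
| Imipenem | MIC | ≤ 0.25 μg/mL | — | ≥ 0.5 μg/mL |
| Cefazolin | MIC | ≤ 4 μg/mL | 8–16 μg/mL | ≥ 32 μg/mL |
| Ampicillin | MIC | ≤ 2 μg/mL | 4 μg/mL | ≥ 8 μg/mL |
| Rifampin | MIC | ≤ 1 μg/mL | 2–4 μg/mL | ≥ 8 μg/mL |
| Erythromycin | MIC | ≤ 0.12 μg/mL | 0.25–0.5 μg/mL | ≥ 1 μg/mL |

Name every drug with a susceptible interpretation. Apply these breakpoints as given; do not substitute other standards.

clarithromycin, imipenem, ampicillin, erythromycin

Fosfomycin (4 μg/mL) ≥ 4 μg/mL — resistant
Clarithromycin 0.5 μg/mL: ≤ 1 μg/mL → susceptible
Rifampin: 4 μg/mL is in 2–4 μg/mL — I
Cefazolin: 256 μg/mL is ≥ 32 μg/mL → R
Imipenem 0.03 μg/mL: ≤ 0.25 μg/mL → susceptible
Ampicillin: 0.12 μg/mL is ≤ 2 μg/mL ⇒ S
Erythromycin (0.06 μg/mL) ≤ 0.12 μg/mL — Susceptible
Daptomycin: 0.25 μg/mL is = 0.25 μg/mL → Intermediate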